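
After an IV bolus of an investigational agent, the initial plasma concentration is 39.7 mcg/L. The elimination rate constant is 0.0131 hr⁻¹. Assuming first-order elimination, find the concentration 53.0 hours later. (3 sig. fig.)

C(t) = C₀ e^(−kt) = 39.7 × e^(−0.01310 × 53.0) = 39.7 × e^(−0.6943) = 39.7 × 0.4994 ≈ 19.8 mcg/L

19.8 mcg/L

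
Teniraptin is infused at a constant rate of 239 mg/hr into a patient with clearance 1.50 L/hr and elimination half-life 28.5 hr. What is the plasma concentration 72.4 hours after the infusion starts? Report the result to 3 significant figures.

132 µg/mL

Css = rate / CL = 239 / 1.50 = 159.3 µg/mL
k = ln 2 / 28.5 = 0.02432 hr⁻¹
C(t) = Css (1 − e^(−kt)) = 159.3 × (1 − e^(−1.761)) = 159.3 × 0.8281 ≈ 132 µg/mL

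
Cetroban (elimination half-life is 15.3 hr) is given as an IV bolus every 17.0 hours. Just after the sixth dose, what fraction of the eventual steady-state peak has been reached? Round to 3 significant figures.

k = ln 2 / 15.3 = 0.04530 hr⁻¹
f_n = 1 − e^(−nkτ) = 1 − e^(−6 × 0.04530 × 17.0) = 1 − e^(−4.621) = 1 − 0.009843 ≈ 0.990

0.990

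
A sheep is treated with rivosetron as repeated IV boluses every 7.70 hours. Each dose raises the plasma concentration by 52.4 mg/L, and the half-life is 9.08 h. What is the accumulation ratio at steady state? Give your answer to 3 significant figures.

2.25

k = ln 2 / 9.08 = 0.07634 h⁻¹
Fraction remaining after one interval: e^(−kτ) = e^(−0.07634 × 7.70) = 0.5555
R = 1 / (1 − 0.5555) = 1 / 0.4445 ≈ 2.25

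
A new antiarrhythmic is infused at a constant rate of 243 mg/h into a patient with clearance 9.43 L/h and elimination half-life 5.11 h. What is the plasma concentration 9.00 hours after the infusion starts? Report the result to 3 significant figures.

18.2 mg/L

Css = rate / CL = 243 / 9.43 = 25.77 mg/L
k = ln 2 / 5.11 = 0.1356 h⁻¹
C(t) = Css (1 − e^(−kt)) = 25.77 × (1 − e^(−1.221)) = 25.77 × 0.7050 ≈ 18.2 mg/L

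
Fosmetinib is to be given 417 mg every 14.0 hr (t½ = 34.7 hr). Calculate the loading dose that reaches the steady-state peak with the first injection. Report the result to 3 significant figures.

1710 mg

k = ln 2 / 34.7 = 0.01998 hr⁻¹
Accumulation ratio R = 1 / (1 − e^(−kτ)) = 1 / (1 − e^(−0.01998×14.0)) = 1 / (1 − 0.7560) = 4.099
Loading dose = maintenance dose × R = 417 × 4.099 ≈ 1710 mg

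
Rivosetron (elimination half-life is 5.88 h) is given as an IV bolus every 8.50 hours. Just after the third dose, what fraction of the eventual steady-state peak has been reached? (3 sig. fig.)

0.951

k = ln 2 / 5.88 = 0.1179 h⁻¹
f_n = 1 − e^(−nkτ) = 1 − e^(−3 × 0.1179 × 8.50) = 1 − e^(−3.006) = 1 − 0.04949 ≈ 0.951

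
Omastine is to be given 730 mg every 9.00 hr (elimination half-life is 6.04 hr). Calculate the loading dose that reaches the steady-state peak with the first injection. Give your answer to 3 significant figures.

1130 mg

k = ln 2 / 6.04 = 0.1148 hr⁻¹
Accumulation ratio R = 1 / (1 − e^(−kτ)) = 1 / (1 − e^(−0.1148×9.00)) = 1 / (1 − 0.3560) = 1.553
Loading dose = maintenance dose × R = 730 × 1.553 ≈ 1130 mg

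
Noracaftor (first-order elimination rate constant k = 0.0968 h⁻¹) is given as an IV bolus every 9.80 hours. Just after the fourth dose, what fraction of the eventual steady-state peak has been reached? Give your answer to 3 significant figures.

0.978

f_n = 1 − e^(−nkτ) = 1 − e^(−4 × 0.09680 × 9.80) = 1 − e^(−3.795) = 1 − 0.02249 ≈ 0.978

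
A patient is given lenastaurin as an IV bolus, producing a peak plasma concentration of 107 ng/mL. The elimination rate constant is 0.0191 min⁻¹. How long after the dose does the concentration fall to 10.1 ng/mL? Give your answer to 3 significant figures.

124 minutes

C(t) = C₀ e^(−kt)  ⇒  t = ln(C₀/C) / k
t = ln(107/10.1) / 0.01910 = 2.360 / 0.01910 ≈ 124 minutes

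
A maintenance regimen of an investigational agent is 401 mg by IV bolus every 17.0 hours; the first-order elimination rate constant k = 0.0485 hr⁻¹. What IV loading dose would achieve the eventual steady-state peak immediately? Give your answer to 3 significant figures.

Accumulation ratio R = 1 / (1 − e^(−kτ)) = 1 / (1 − e^(−0.04850×17.0)) = 1 / (1 − 0.4385) = 1.781
Loading dose = maintenance dose × R = 401 × 1.781 ≈ 714 mg

714 mg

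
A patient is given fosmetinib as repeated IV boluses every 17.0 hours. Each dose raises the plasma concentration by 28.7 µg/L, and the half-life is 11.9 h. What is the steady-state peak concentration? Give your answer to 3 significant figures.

45.7 µg/L

k = ln 2 / 11.9 = 0.05825 h⁻¹
Fraction remaining after one interval: e^(−kτ) = e^(−0.05825 × 17.0) = 0.3715
R = 1 / (1 − 0.3715) = 1.591
Css,max = 28.7 × 1.591 ≈ 45.7 µg/L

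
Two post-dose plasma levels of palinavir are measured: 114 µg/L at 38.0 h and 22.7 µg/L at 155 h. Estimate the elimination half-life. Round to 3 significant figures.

50.3 hours

k = ln(C₁/C₂) / (t₂ − t₁) = ln(114/22.7) / (155 − 38.0)
  = 1.614 / 117.0 = 0.01379 h⁻¹
t½ = ln 2 / k = ln 2 / 0.01379 ≈ 50.3 hours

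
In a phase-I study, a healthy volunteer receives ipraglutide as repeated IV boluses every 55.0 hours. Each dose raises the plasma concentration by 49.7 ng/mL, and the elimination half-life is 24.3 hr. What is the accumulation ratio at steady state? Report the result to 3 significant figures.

1.26

k = ln 2 / 24.3 = 0.02852 hr⁻¹
Fraction remaining after one interval: e^(−kτ) = e^(−0.02852 × 55.0) = 0.2083
R = 1 / (1 − 0.2083) = 1 / 0.7917 ≈ 1.26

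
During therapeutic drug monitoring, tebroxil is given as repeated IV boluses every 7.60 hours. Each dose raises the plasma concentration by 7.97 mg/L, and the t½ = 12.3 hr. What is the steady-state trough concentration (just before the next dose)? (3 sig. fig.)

k = ln 2 / 12.3 = 0.05635 hr⁻¹
Fraction remaining after one interval: e^(−kτ) = e^(−0.05635 × 7.60) = 0.6516
R = 1 / (1 − 0.6516) = 2.870
Css,max = 7.97 × 2.870 = 22.88 mg/L
Css,min = Css,max × e^(−kτ) = 22.88 × 0.6516 ≈ 14.9 mg/L

14.9 mg/L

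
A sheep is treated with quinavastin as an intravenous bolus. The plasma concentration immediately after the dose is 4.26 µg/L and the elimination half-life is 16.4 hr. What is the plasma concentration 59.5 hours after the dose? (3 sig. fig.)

k = ln 2 / 16.4 = 0.04227 hr⁻¹
59.5 hr is 3.628 half-lives, so C = 4.26 × (1/2)^3.628 = 4.26 × 0.08088 ≈ 0.345 µg/L

0.345 µg/L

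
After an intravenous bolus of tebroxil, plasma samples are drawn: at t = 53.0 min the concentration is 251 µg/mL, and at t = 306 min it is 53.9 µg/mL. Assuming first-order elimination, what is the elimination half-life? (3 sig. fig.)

114 minutes

k = ln(C₁/C₂) / (t₂ − t₁) = ln(251/53.9) / (306 − 53.0)
  = 1.538 / 253.0 = 0.006080 min⁻¹
t½ = ln 2 / k = ln 2 / 0.006080 ≈ 114 minutes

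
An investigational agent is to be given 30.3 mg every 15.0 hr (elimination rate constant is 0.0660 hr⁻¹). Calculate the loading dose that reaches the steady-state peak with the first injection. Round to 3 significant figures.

48.2 mg

Accumulation ratio R = 1 / (1 − e^(−kτ)) = 1 / (1 − e^(−0.06600×15.0)) = 1 / (1 − 0.3716) = 1.591
Loading dose = maintenance dose × R = 30.3 × 1.591 ≈ 48.2 mg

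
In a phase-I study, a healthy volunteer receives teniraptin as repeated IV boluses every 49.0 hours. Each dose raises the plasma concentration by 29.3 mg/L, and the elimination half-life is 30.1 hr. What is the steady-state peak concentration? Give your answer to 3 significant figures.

43.3 mg/L

k = ln 2 / 30.1 = 0.02303 hr⁻¹
Fraction remaining after one interval: e^(−kτ) = e^(−0.02303 × 49.0) = 0.3236
R = 1 / (1 − 0.3236) = 1.478
Css,max = 29.3 × 1.478 ≈ 43.3 mg/L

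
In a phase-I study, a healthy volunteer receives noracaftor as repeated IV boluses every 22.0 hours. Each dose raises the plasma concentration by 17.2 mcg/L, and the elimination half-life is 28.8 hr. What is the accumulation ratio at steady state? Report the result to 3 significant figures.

k = ln 2 / 28.8 = 0.02407 hr⁻¹
Fraction remaining after one interval: e^(−kτ) = e^(−0.02407 × 22.0) = 0.5889
R = 1 / (1 − 0.5889) = 1 / 0.4111 ≈ 2.43

2.43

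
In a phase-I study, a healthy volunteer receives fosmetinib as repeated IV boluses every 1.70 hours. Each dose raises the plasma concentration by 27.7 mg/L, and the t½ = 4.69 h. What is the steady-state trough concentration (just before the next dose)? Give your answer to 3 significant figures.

k = ln 2 / 4.69 = 0.1478 h⁻¹
Fraction remaining after one interval: e^(−kτ) = e^(−0.1478 × 1.70) = 0.7778
R = 1 / (1 − 0.7778) = 4.501
Css,max = 27.7 × 4.501 = 124.7 mg/L
Css,min = Css,max × e^(−kτ) = 124.7 × 0.7778 ≈ 97.0 mg/L

97.0 mg/L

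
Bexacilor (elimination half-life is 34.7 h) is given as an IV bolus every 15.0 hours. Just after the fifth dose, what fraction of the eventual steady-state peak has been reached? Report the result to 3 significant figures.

0.776

k = ln 2 / 34.7 = 0.01998 h⁻¹
f_n = 1 − e^(−nkτ) = 1 − e^(−5 × 0.01998 × 15.0) = 1 − e^(−1.498) = 1 − 0.2235 ≈ 0.776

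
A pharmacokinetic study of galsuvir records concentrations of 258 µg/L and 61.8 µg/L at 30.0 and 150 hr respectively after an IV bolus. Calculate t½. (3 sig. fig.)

k = ln(C₁/C₂) / (t₂ − t₁) = ln(258/61.8) / (150 − 30.0)
  = 1.429 / 120.0 = 0.01191 hr⁻¹
t½ = ln 2 / k = ln 2 / 0.01191 ≈ 58.2 hours

58.2 hours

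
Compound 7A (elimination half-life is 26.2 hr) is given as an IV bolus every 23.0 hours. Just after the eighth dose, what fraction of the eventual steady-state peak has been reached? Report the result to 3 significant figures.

0.992

k = ln 2 / 26.2 = 0.02646 hr⁻¹
f_n = 1 − e^(−nkτ) = 1 − e^(−8 × 0.02646 × 23.0) = 1 − e^(−4.868) = 1 − 0.007689 ≈ 0.992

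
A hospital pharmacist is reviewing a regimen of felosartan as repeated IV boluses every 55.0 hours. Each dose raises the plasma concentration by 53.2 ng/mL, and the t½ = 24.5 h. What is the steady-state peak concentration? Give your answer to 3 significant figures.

67.4 ng/mL

k = ln 2 / 24.5 = 0.02829 h⁻¹
Fraction remaining after one interval: e^(−kτ) = e^(−0.02829 × 55.0) = 0.2110
R = 1 / (1 − 0.2110) = 1.267
Css,max = 53.2 × 1.267 ≈ 67.4 ng/mL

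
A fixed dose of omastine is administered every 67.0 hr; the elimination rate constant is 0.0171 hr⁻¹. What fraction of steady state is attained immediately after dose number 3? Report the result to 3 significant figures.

0.968

f_n = 1 − e^(−nkτ) = 1 − e^(−3 × 0.01710 × 67.0) = 1 − e^(−3.437) = 1 − 0.03216 ≈ 0.968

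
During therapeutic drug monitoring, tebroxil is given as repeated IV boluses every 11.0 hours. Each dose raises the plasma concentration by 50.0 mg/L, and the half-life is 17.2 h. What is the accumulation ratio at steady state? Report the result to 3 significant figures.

k = ln 2 / 17.2 = 0.04030 h⁻¹
Fraction remaining after one interval: e^(−kτ) = e^(−0.04030 × 11.0) = 0.6419
R = 1 / (1 − 0.6419) = 1 / 0.3581 ≈ 2.79

2.79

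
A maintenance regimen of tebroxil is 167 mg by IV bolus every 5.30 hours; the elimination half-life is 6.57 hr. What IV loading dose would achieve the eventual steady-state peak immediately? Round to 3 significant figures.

390 mg

k = ln 2 / 6.57 = 0.1055 hr⁻¹
Accumulation ratio R = 1 / (1 − e^(−kτ)) = 1 / (1 − e^(−0.1055×5.30)) = 1 / (1 − 0.5717) = 2.335
Loading dose = maintenance dose × R = 167 × 2.335 ≈ 390 mg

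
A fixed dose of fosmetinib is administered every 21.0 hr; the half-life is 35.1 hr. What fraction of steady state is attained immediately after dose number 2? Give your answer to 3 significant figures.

0.564

k = ln 2 / 35.1 = 0.01975 hr⁻¹
f_n = 1 − e^(−nkτ) = 1 − e^(−2 × 0.01975 × 21.0) = 1 − e^(−0.8294) = 1 − 0.4363 ≈ 0.564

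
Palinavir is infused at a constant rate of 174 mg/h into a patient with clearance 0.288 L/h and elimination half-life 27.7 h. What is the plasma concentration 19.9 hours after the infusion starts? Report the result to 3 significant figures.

Css = rate / CL = 174 / 0.288 = 604.2 µg/mL
k = ln 2 / 27.7 = 0.02502 h⁻¹
C(t) = Css (1 − e^(−kt)) = 604.2 × (1 − e^(−0.4980)) = 604.2 × 0.3922 ≈ 237 µg/mL

237 µg/mL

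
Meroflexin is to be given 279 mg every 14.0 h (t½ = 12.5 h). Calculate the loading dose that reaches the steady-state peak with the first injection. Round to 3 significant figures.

517 mg

k = ln 2 / 12.5 = 0.05545 h⁻¹
Accumulation ratio R = 1 / (1 − e^(−kτ)) = 1 / (1 − e^(−0.05545×14.0)) = 1 / (1 − 0.4601) = 1.852
Loading dose = maintenance dose × R = 279 × 1.852 ≈ 517 mg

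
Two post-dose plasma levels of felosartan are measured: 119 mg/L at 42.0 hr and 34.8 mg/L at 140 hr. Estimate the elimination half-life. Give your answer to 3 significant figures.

55.2 hours

k = ln(C₁/C₂) / (t₂ − t₁) = ln(119/34.8) / (140 − 42.0)
  = 1.230 / 98.00 = 0.01255 hr⁻¹
t½ = ln 2 / k = ln 2 / 0.01255 ≈ 55.2 hours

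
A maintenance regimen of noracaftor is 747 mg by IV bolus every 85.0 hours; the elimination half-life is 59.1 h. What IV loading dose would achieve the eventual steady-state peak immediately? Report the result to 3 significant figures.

k = ln 2 / 59.1 = 0.01173 h⁻¹
Accumulation ratio R = 1 / (1 − e^(−kτ)) = 1 / (1 − e^(−0.01173×85.0)) = 1 / (1 − 0.3690) = 1.585
Loading dose = maintenance dose × R = 747 × 1.585 ≈ 1180 mg

1180 mg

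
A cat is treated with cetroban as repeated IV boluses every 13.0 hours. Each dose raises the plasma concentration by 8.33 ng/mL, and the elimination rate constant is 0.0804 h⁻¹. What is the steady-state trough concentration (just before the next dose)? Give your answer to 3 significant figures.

Fraction remaining after one interval: e^(−kτ) = e^(−0.08040 × 13.0) = 0.3516
R = 1 / (1 − 0.3516) = 1.542
Css,max = 8.33 × 1.542 = 12.85 ng/mL
Css,min = Css,max × e^(−kτ) = 12.85 × 0.3516 ≈ 4.52 ng/mL

4.52 ng/mL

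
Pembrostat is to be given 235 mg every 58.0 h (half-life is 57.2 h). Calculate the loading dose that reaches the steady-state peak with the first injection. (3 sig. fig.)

466 mg

k = ln 2 / 57.2 = 0.01212 h⁻¹
Accumulation ratio R = 1 / (1 − e^(−kτ)) = 1 / (1 − e^(−0.01212×58.0)) = 1 / (1 − 0.4952) = 1.981
Loading dose = maintenance dose × R = 235 × 1.981 ≈ 466 mg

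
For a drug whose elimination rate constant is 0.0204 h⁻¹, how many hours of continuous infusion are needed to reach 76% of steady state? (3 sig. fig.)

f = 1 − e^(−kt)  ⇒  t = −ln(1 − f) / k
t = −ln(1 − 0.76) / 0.02040 = 1.427 / 0.02040 ≈ 70.0 hours

70.0 hours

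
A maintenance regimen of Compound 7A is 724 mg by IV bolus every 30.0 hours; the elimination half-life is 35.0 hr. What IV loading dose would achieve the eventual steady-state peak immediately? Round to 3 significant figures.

1620 mg

k = ln 2 / 35.0 = 0.01980 hr⁻¹
Accumulation ratio R = 1 / (1 − e^(−kτ)) = 1 / (1 − e^(−0.01980×30.0)) = 1 / (1 − 0.5520) = 2.232
Loading dose = maintenance dose × R = 724 × 2.232 ≈ 1620 mg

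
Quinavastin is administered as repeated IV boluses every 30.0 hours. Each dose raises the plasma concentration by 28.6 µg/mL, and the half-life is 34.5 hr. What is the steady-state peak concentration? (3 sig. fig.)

k = ln 2 / 34.5 = 0.02009 hr⁻¹
Fraction remaining after one interval: e^(−kτ) = e^(−0.02009 × 30.0) = 0.5473
R = 1 / (1 − 0.5473) = 2.209
Css,max = 28.6 × 2.209 ≈ 63.2 µg/mL

63.2 µg/mL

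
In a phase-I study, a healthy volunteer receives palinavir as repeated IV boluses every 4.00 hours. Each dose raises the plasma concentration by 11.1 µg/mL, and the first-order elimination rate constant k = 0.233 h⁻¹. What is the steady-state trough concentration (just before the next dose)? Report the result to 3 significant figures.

7.21 µg/mL

Fraction remaining after one interval: e^(−kτ) = e^(−0.2330 × 4.00) = 0.3938
R = 1 / (1 − 0.3938) = 1.650
Css,max = 11.1 × 1.650 = 18.31 µg/mL
Css,min = Css,max × e^(−kτ) = 18.31 × 0.3938 ≈ 7.21 µg/mL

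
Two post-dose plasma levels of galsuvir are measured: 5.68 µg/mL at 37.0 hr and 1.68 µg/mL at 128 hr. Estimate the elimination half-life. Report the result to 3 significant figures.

51.8 hours

k = ln(C₁/C₂) / (t₂ − t₁) = ln(5.68/1.68) / (128 − 37.0)
  = 1.218 / 91.00 = 0.01339 hr⁻¹
t½ = ln 2 / k = ln 2 / 0.01339 ≈ 51.8 hours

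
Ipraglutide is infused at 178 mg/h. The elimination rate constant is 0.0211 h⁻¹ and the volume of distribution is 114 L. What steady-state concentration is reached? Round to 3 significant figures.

CL = k · V = 0.0211 × 114 = 2.405 L/h
Css = rate / CL = 178 / 2.405 ≈ 74.0 µg/mL

74.0 µg/mL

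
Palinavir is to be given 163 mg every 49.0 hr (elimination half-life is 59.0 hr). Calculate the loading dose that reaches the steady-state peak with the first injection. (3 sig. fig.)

372 mg

k = ln 2 / 59.0 = 0.01175 hr⁻¹
Accumulation ratio R = 1 / (1 − e^(−kτ)) = 1 / (1 − e^(−0.01175×49.0)) = 1 / (1 − 0.5623) = 2.285
Loading dose = maintenance dose × R = 163 × 2.285 ≈ 372 mg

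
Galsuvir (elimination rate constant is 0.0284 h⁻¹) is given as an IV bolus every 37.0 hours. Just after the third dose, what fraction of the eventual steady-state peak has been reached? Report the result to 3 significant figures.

0.957

f_n = 1 − e^(−nkτ) = 1 − e^(−3 × 0.02840 × 37.0) = 1 − e^(−3.152) = 1 − 0.04275 ≈ 0.957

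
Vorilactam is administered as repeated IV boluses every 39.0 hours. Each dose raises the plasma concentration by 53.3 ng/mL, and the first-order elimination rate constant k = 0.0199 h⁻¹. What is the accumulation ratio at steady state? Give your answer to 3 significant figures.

1.85

Fraction remaining after one interval: e^(−kτ) = e^(−0.01990 × 39.0) = 0.4602
R = 1 / (1 − 0.4602) = 1 / 0.5398 ≈ 1.85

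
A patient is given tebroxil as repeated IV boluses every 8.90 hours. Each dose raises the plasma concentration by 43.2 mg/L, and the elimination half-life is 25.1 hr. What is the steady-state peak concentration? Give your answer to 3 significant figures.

198 mg/L

k = ln 2 / 25.1 = 0.02762 hr⁻¹
Fraction remaining after one interval: e^(−kτ) = e^(−0.02762 × 8.90) = 0.7821
R = 1 / (1 − 0.7821) = 4.589
Css,max = 43.2 × 4.589 ≈ 198 mg/L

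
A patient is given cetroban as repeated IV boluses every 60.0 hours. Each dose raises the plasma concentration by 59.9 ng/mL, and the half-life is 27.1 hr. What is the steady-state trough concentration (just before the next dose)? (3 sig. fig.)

k = ln 2 / 27.1 = 0.02558 hr⁻¹
Fraction remaining after one interval: e^(−kτ) = e^(−0.02558 × 60.0) = 0.2155
R = 1 / (1 − 0.2155) = 1.275
Css,max = 59.9 × 1.275 = 76.36 ng/mL
Css,min = Css,max × e^(−kτ) = 76.36 × 0.2155 ≈ 16.5 ng/mL

16.5 ng/mL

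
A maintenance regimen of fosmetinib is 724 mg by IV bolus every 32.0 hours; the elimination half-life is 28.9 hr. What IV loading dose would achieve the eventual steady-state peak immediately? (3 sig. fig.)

k = ln 2 / 28.9 = 0.02398 hr⁻¹
Accumulation ratio R = 1 / (1 − e^(−kτ)) = 1 / (1 − e^(−0.02398×32.0)) = 1 / (1 − 0.4642) = 1.866
Loading dose = maintenance dose × R = 724 × 1.866 ≈ 1350 mg

1350 mg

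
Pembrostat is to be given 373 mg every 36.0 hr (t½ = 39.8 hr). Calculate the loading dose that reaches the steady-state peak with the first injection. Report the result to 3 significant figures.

k = ln 2 / 39.8 = 0.01742 hr⁻¹
Accumulation ratio R = 1 / (1 − e^(−kτ)) = 1 / (1 − e^(−0.01742×36.0)) = 1 / (1 − 0.5342) = 2.147
Loading dose = maintenance dose × R = 373 × 2.147 ≈ 801 mg

801 mg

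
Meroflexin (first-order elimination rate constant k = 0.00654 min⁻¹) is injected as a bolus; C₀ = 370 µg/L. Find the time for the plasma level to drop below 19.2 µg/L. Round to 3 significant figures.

C(t) = C₀ e^(−kt)  ⇒  t = ln(C₀/C) / k
t = ln(370/19.2) / 0.006540 = 2.959 / 0.006540 ≈ 452 minutes

452 minutes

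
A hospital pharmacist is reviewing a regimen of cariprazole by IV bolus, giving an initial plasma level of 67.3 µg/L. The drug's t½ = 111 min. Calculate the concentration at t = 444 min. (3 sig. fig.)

4.21 µg/L

k = ln 2 / 111 = 0.006245 min⁻¹
444 min is 4.000 half-lives, so C = 67.3 × (1/2)^4.000 = 67.3 × 0.06250 ≈ 4.21 µg/L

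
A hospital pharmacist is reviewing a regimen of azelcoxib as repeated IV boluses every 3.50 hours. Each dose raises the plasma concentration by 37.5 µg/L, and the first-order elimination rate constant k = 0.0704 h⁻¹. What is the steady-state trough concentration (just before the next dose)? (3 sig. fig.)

134 µg/L

Fraction remaining after one interval: e^(−kτ) = e^(−0.07040 × 3.50) = 0.7816
R = 1 / (1 − 0.7816) = 4.579
Css,max = 37.5 × 4.579 = 171.7 µg/L
Css,min = Css,max × e^(−kτ) = 171.7 × 0.7816 ≈ 134 µg/L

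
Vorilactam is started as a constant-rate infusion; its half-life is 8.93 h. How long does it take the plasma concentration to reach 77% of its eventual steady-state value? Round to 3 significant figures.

18.9 hours

k = ln 2 / 8.93 = 0.07762 h⁻¹
f = 1 − e^(−kt)  ⇒  t = −ln(1 − f) / k
t = −ln(1 − 0.77) / 0.07762 = 1.470 / 0.07762 ≈ 18.9 hours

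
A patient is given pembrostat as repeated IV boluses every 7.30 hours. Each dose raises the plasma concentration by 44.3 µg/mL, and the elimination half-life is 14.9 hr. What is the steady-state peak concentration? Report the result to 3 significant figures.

154 µg/mL

k = ln 2 / 14.9 = 0.04652 hr⁻¹
Fraction remaining after one interval: e^(−kτ) = e^(−0.04652 × 7.30) = 0.7121
R = 1 / (1 − 0.7121) = 3.473
Css,max = 44.3 × 3.473 ≈ 154 µg/mL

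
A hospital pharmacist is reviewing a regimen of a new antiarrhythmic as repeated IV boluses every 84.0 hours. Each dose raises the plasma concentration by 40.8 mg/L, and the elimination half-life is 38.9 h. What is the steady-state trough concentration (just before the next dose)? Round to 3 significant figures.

k = ln 2 / 38.9 = 0.01782 h⁻¹
Fraction remaining after one interval: e^(−kτ) = e^(−0.01782 × 84.0) = 0.2239
R = 1 / (1 − 0.2239) = 1.288
Css,max = 40.8 × 1.288 = 52.57 mg/L
Css,min = Css,max × e^(−kτ) = 52.57 × 0.2239 ≈ 11.8 mg/L

11.8 mg/L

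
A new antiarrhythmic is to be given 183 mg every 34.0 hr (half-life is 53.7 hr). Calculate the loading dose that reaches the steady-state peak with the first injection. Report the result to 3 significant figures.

k = ln 2 / 53.7 = 0.01291 hr⁻¹
Accumulation ratio R = 1 / (1 − e^(−kτ)) = 1 / (1 − e^(−0.01291×34.0)) = 1 / (1 − 0.6448) = 2.815
Loading dose = maintenance dose × R = 183 × 2.815 ≈ 515 mg

515 mg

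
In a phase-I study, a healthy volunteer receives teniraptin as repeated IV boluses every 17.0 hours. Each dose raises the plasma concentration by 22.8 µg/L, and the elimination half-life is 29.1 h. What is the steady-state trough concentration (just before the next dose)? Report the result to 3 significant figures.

k = ln 2 / 29.1 = 0.02382 h⁻¹
Fraction remaining after one interval: e^(−kτ) = e^(−0.02382 × 17.0) = 0.6670
R = 1 / (1 − 0.6670) = 3.003
Css,max = 22.8 × 3.003 = 68.47 µg/L
Css,min = Css,max × e^(−kτ) = 68.47 × 0.6670 ≈ 45.7 µg/L

45.7 µg/L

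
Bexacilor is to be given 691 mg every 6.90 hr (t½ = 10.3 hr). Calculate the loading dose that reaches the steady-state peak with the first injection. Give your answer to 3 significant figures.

k = ln 2 / 10.3 = 0.06730 hr⁻¹
Accumulation ratio R = 1 / (1 − e^(−kτ)) = 1 / (1 − e^(−0.06730×6.90)) = 1 / (1 − 0.6285) = 2.692
Loading dose = maintenance dose × R = 691 × 2.692 ≈ 1860 mg

1860 mg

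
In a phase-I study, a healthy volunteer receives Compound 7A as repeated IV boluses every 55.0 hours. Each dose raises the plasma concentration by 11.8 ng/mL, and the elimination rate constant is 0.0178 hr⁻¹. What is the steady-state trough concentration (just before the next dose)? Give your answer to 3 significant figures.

7.10 ng/mL

Fraction remaining after one interval: e^(−kτ) = e^(−0.01780 × 55.0) = 0.3757
R = 1 / (1 − 0.3757) = 1.602
Css,max = 11.8 × 1.602 = 18.90 ng/mL
Css,min = Css,max × e^(−kτ) = 18.90 × 0.3757 ≈ 7.10 ng/mL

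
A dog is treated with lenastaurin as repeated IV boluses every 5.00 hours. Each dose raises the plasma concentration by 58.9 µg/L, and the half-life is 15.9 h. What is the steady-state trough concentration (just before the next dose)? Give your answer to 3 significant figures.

242 µg/L

k = ln 2 / 15.9 = 0.04359 h⁻¹
Fraction remaining after one interval: e^(−kτ) = e^(−0.04359 × 5.00) = 0.8041
R = 1 / (1 − 0.8041) = 5.106
Css,max = 58.9 × 5.106 = 300.7 µg/L
Css,min = Css,max × e^(−kτ) = 300.7 × 0.8041 ≈ 242 µg/L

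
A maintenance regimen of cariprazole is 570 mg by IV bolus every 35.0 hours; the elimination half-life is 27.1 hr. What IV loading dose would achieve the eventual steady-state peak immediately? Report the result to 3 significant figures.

964 mg

k = ln 2 / 27.1 = 0.02558 hr⁻¹
Accumulation ratio R = 1 / (1 − e^(−kτ)) = 1 / (1 − e^(−0.02558×35.0)) = 1 / (1 − 0.4085) = 1.691
Loading dose = maintenance dose × R = 570 × 1.691 ≈ 964 mg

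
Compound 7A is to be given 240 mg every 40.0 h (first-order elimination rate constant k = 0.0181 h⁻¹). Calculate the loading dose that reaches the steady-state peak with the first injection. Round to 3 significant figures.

Accumulation ratio R = 1 / (1 − e^(−kτ)) = 1 / (1 − e^(−0.01810×40.0)) = 1 / (1 − 0.4848) = 1.941
Loading dose = maintenance dose × R = 240 × 1.941 ≈ 466 mg

466 mg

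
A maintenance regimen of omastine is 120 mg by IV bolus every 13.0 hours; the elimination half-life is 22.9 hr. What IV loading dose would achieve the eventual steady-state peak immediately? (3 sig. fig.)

k = ln 2 / 22.9 = 0.03027 hr⁻¹
Accumulation ratio R = 1 / (1 − e^(−kτ)) = 1 / (1 − e^(−0.03027×13.0)) = 1 / (1 − 0.6747) = 3.074
Loading dose = maintenance dose × R = 120 × 3.074 ≈ 369 mg

369 mg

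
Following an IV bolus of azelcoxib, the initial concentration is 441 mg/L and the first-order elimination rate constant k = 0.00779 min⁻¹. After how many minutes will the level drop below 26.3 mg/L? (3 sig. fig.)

C(t) = C₀ e^(−kt)  ⇒  t = ln(C₀/C) / k
t = ln(441/26.3) / 0.007790 = 2.819 / 0.007790 ≈ 362 minutes

362 minutes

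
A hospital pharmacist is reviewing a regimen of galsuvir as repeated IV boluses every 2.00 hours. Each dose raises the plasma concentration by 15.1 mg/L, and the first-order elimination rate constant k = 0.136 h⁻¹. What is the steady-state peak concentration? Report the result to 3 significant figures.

Fraction remaining after one interval: e^(−kτ) = e^(−0.1360 × 2.00) = 0.7619
R = 1 / (1 − 0.7619) = 4.199
Css,max = 15.1 × 4.199 ≈ 63.4 mg/L

63.4 mg/L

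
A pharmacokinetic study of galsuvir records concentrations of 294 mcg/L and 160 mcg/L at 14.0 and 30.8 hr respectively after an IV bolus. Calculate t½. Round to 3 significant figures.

k = ln(C₁/C₂) / (t₂ − t₁) = ln(294/160) / (30.8 − 14.0)
  = 0.6084 / 16.80 = 0.03621 hr⁻¹
t½ = ln 2 / k = ln 2 / 0.03621 ≈ 19.1 hours

19.1 hours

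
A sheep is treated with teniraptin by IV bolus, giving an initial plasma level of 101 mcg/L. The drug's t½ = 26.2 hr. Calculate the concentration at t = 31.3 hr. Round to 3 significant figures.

44.1 mcg/L

k = ln 2 / 26.2 = 0.02646 hr⁻¹
C(t) = C₀ e^(−kt) = 101 × e^(−0.02646 × 31.3) = 101 × e^(−0.8281) = 101 × 0.4369 ≈ 44.1 mcg/L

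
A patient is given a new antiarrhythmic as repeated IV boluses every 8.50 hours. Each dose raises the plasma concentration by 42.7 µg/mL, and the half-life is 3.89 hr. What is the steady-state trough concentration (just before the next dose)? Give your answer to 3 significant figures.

k = ln 2 / 3.89 = 0.1782 hr⁻¹
Fraction remaining after one interval: e^(−kτ) = e^(−0.1782 × 8.50) = 0.2199
R = 1 / (1 − 0.2199) = 1.282
Css,max = 42.7 × 1.282 = 54.74 µg/mL
Css,min = Css,max × e^(−kτ) = 54.74 × 0.2199 ≈ 12.0 µg/mL

12.0 µg/mL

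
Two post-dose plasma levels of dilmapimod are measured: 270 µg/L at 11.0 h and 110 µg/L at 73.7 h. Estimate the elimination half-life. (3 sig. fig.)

k = ln(C₁/C₂) / (t₂ − t₁) = ln(270/110) / (73.7 − 11.0)
  = 0.8979 / 62.70 = 0.01432 h⁻¹
t½ = ln 2 / k = ln 2 / 0.01432 ≈ 48.4 hours

48.4 hours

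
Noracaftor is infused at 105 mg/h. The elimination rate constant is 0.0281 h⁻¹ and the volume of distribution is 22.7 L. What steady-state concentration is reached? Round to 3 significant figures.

165 µg/mL

CL = k · V = 0.0281 × 22.7 = 0.6379 L/h
Css = rate / CL = 105 / 0.6379 ≈ 165 µg/mL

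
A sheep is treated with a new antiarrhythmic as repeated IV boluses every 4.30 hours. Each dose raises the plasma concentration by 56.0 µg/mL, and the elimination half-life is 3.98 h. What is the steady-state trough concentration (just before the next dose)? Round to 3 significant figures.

50.2 µg/mL

k = ln 2 / 3.98 = 0.1742 h⁻¹
Fraction remaining after one interval: e^(−kτ) = e^(−0.1742 × 4.30) = 0.4729
R = 1 / (1 − 0.4729) = 1.897
Css,max = 56.0 × 1.897 = 106.2 µg/mL
Css,min = Css,max × e^(−kτ) = 106.2 × 0.4729 ≈ 50.2 µg/mL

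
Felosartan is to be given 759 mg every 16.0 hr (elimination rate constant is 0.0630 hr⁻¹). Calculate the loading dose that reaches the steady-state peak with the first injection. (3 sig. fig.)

1200 mg

Accumulation ratio R = 1 / (1 − e^(−kτ)) = 1 / (1 − e^(−0.06300×16.0)) = 1 / (1 − 0.3649) = 1.575
Loading dose = maintenance dose × R = 759 × 1.575 ≈ 1200 mg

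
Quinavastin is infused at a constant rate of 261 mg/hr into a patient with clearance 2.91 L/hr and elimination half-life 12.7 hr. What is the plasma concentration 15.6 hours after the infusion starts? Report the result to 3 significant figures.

Css = rate / CL = 261 / 2.91 = 89.69 mg/L
k = ln 2 / 12.7 = 0.05458 hr⁻¹
C(t) = Css (1 − e^(−kt)) = 89.69 × (1 − e^(−0.8514)) = 89.69 × 0.5732 ≈ 51.4 mg/L

51.4 mg/L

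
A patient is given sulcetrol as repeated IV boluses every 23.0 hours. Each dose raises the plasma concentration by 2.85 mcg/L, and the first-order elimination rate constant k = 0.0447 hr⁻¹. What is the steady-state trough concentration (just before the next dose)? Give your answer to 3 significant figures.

Fraction remaining after one interval: e^(−kτ) = e^(−0.04470 × 23.0) = 0.3577
R = 1 / (1 − 0.3577) = 1.557
Css,max = 2.85 × 1.557 = 4.437 mcg/L
Css,min = Css,max × e^(−kτ) = 4.437 × 0.3577 ≈ 1.59 mcg/L

1.59 mcg/L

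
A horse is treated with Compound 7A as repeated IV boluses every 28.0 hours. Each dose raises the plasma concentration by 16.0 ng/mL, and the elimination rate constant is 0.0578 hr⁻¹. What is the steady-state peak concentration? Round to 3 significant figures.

Fraction remaining after one interval: e^(−kτ) = e^(−0.05780 × 28.0) = 0.1982
R = 1 / (1 − 0.1982) = 1.247
Css,max = 16.0 × 1.247 ≈ 20.0 ng/mL

20.0 ng/mL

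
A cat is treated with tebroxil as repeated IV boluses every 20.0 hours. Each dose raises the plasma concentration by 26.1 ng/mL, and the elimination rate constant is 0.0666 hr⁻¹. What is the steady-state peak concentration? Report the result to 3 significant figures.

Fraction remaining after one interval: e^(−kτ) = e^(−0.06660 × 20.0) = 0.2639
R = 1 / (1 − 0.2639) = 1.359
Css,max = 26.1 × 1.359 ≈ 35.5 ng/mL

35.5 ng/mL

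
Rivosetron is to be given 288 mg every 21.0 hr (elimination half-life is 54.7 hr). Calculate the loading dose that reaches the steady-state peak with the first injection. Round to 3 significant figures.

1230 mg

k = ln 2 / 54.7 = 0.01267 hr⁻¹
Accumulation ratio R = 1 / (1 − e^(−kτ)) = 1 / (1 − e^(−0.01267×21.0)) = 1 / (1 − 0.7664) = 4.280
Loading dose = maintenance dose × R = 288 × 4.280 ≈ 1230 mg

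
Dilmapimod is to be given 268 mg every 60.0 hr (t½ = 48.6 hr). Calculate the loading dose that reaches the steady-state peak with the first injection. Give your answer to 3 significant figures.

466 mg

k = ln 2 / 48.6 = 0.01426 hr⁻¹
Accumulation ratio R = 1 / (1 − e^(−kτ)) = 1 / (1 − e^(−0.01426×60.0)) = 1 / (1 − 0.4250) = 1.739
Loading dose = maintenance dose × R = 268 × 1.739 ≈ 466 mg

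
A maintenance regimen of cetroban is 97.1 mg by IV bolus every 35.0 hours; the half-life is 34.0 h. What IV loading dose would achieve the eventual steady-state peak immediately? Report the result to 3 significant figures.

k = ln 2 / 34.0 = 0.02039 h⁻¹
Accumulation ratio R = 1 / (1 − e^(−kτ)) = 1 / (1 − e^(−0.02039×35.0)) = 1 / (1 − 0.4899) = 1.960
Loading dose = maintenance dose × R = 97.1 × 1.960 ≈ 190 mg

190 mg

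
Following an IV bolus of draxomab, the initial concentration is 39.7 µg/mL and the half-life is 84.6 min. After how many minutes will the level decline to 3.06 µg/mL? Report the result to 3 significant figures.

k = ln 2 / 84.6 = 0.008193 min⁻¹
C(t) = C₀ e^(−kt)  ⇒  t = ln(C₀/C) / k
t = ln(39.7/3.06) / 0.008193 = 2.563 / 0.008193 ≈ 313 minutes

313 minutes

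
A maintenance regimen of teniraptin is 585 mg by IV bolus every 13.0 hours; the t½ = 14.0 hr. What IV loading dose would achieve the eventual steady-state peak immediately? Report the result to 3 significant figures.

1230 mg

k = ln 2 / 14.0 = 0.04951 hr⁻¹
Accumulation ratio R = 1 / (1 − e^(−kτ)) = 1 / (1 − e^(−0.04951×13.0)) = 1 / (1 − 0.5254) = 2.107
Loading dose = maintenance dose × R = 585 × 2.107 ≈ 1230 mg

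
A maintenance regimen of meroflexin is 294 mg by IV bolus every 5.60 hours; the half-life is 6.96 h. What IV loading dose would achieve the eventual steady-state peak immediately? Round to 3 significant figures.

688 mg

k = ln 2 / 6.96 = 0.09959 h⁻¹
Accumulation ratio R = 1 / (1 − e^(−kτ)) = 1 / (1 − e^(−0.09959×5.60)) = 1 / (1 − 0.5725) = 2.339
Loading dose = maintenance dose × R = 294 × 2.339 ≈ 688 mg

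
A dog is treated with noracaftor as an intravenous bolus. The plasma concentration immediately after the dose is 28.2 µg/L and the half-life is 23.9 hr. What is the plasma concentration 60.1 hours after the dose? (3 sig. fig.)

4.93 µg/L

k = ln 2 / 23.9 = 0.02900 hr⁻¹
60.1 hr is 2.515 half-lives, so C = 28.2 × (1/2)^2.515 = 28.2 × 0.1750 ≈ 4.93 µg/L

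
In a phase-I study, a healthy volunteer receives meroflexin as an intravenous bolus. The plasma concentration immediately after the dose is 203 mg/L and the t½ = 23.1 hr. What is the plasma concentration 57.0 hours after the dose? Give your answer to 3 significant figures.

k = ln 2 / 23.1 = 0.03001 hr⁻¹
57.0 hr is 2.468 half-lives, so C = 203 × (1/2)^2.468 = 203 × 0.1808 ≈ 36.7 mg/L

36.7 mg/L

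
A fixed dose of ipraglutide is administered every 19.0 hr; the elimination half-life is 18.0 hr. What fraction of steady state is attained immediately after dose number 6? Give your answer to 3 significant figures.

0.988

k = ln 2 / 18.0 = 0.03851 hr⁻¹
f_n = 1 − e^(−nkτ) = 1 − e^(−6 × 0.03851 × 19.0) = 1 − e^(−4.390) = 1 − 0.01240 ≈ 0.988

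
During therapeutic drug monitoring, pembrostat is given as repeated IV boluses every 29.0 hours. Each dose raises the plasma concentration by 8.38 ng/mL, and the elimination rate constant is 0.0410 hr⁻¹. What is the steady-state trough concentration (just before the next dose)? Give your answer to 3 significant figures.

3.67 ng/mL

Fraction remaining after one interval: e^(−kτ) = e^(−0.04100 × 29.0) = 0.3045
R = 1 / (1 − 0.3045) = 1.438
Css,max = 8.38 × 1.438 = 12.05 ng/mL
Css,min = Css,max × e^(−kτ) = 12.05 × 0.3045 ≈ 3.67 ng/mL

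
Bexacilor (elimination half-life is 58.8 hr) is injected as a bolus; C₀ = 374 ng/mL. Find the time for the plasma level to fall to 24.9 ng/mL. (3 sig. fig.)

k = ln 2 / 58.8 = 0.01179 hr⁻¹
C(t) = C₀ e^(−kt)  ⇒  t = ln(C₀/C) / k
t = ln(374/24.9) / 0.01179 = 2.709 / 0.01179 ≈ 230 hours

230 hours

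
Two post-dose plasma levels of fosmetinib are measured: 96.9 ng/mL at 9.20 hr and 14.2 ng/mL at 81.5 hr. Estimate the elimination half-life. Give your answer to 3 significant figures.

k = ln(C₁/C₂) / (t₂ − t₁) = ln(96.9/14.2) / (81.5 − 9.20)
  = 1.920 / 72.30 = 0.02656 hr⁻¹
t½ = ln 2 / k = ln 2 / 0.02656 ≈ 26.1 hours

26.1 hours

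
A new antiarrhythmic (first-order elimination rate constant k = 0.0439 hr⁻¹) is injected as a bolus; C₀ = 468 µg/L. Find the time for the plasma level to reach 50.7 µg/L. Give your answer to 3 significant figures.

C(t) = C₀ e^(−kt)  ⇒  t = ln(C₀/C) / k
t = ln(468/50.7) / 0.04390 = 2.223 / 0.04390 ≈ 50.6 hours

50.6 hours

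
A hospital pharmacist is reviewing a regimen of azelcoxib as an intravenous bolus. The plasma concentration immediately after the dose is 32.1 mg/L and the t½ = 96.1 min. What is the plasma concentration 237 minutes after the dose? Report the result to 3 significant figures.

5.81 mg/L

k = ln 2 / 96.1 = 0.007213 min⁻¹
237 min is 2.466 half-lives, so C = 32.1 × (1/2)^2.466 = 32.1 × 0.1810 ≈ 5.81 mg/L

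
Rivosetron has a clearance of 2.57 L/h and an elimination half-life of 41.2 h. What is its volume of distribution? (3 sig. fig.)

k = ln 2 / t½ = ln 2 / 41.2 = 0.01682 h⁻¹
V = CL / k = 2.57 / 0.01682 ≈ 153 L

153 L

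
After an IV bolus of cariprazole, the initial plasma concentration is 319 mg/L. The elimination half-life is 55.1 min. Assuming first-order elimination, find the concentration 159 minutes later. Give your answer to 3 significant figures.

k = ln 2 / 55.1 = 0.01258 min⁻¹
159 min is 2.886 half-lives, so C = 319 × (1/2)^2.886 = 319 × 0.1353 ≈ 43.2 mg/L

43.2 mg/L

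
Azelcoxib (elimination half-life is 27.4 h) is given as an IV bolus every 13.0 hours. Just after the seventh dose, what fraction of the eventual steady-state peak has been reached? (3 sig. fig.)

0.900

k = ln 2 / 27.4 = 0.02530 h⁻¹
f_n = 1 − e^(−nkτ) = 1 − e^(−7 × 0.02530 × 13.0) = 1 − e^(−2.302) = 1 − 0.1001 ≈ 0.900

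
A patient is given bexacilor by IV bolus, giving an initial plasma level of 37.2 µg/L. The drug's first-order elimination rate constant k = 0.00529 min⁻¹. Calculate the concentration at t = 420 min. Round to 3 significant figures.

C(t) = C₀ e^(−kt) = 37.2 × e^(−0.005290 × 420) = 37.2 × e^(−2.222) = 37.2 × 0.1084 ≈ 4.03 µg/L

4.03 µg/L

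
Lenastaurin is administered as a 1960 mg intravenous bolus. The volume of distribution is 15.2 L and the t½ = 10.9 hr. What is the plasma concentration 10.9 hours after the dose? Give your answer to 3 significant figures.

C₀ = dose / V = 1960 / 15.2 = 128.9 µg/mL
k = ln 2 / 10.9 = 0.06359 hr⁻¹
C(t) = C₀ e^(−kt) = 128.9 × e^(−0.06359 × 10.9) = 128.9 × e^(−0.6931) = 128.9 × 0.5000 ≈ 64.5 µg/mL

64.5 µg/mL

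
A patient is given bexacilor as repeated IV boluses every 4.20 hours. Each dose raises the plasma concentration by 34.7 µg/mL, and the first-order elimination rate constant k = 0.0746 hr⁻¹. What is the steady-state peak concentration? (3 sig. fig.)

129 µg/mL

Fraction remaining after one interval: e^(−kτ) = e^(−0.07460 × 4.20) = 0.7310
R = 1 / (1 − 0.7310) = 3.718
Css,max = 34.7 × 3.718 ≈ 129 µg/mL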